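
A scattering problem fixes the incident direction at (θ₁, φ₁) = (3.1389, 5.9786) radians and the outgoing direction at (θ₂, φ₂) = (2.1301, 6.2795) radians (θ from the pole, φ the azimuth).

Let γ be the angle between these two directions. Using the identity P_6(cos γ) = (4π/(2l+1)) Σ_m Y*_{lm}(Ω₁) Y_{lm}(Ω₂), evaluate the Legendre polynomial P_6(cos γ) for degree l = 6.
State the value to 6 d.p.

Term-by-term m-sum for l=6 (normalisation 4π/13 = 0.966644):
  [-6]  conj(Y_{6,-6})(Ω₁) = (-0.000000, -0.000000) ; Y_{6,-6}(Ω₂) = (0.179118, 0.003961) ; Δ = (-0.000000, -0.000000)
  [-5]  conj(Y_{6,-5})(Ω₁) = (-0.000000, 0.000000) ; Y_{6,-5}(Ω₂) = (-0.388438, -0.007158) ; Δ = (0.000000, -0.000000)
  [-4]  conj(Y_{6,-4})(Ω₁) = (0.000000, -0.000000) ; Y_{6,-4}(Ω₂) = (0.386134, 0.005692) ; Δ = (0.000000, -0.000000)
  [-3]  conj(Y_{6,-3})(Ω₁) = (-0.000000, 0.000000) ; Y_{6,-3}(Ω₂) = (-0.020385, -0.000225) ; Δ = (0.000000, -0.000000)
  [-2]  conj(Y_{6,-2})(Ω₁) = (0.000031, -0.000022) ; Y_{6,-2}(Ω₂) = (-0.339758, -0.002504) ; Δ = (-0.000011, 0.000007)
  [-1]  conj(Y_{6,-1})(Ω₁) = (-0.008466, 0.002661) ; Y_{6,-1}(Ω₂) = (0.153854, 0.000567) ; Δ = (-0.001304, 0.000405)
  [+0]  conj(Y_{6,0})(Ω₁) = (1.017030, -0.000000) ; Y_{6,0}(Ω₂) = (0.301857, 0.000000) ; Δ = (0.306997, 0.000000)
  [+1]  conj(Y_{6,1})(Ω₁) = (0.008466, 0.002661) ; Y_{6,1}(Ω₂) = (-0.153854, 0.000567) ; Δ = (-0.001304, -0.000405)
  [+2]  conj(Y_{6,2})(Ω₁) = (0.000031, 0.000022) ; Y_{6,2}(Ω₂) = (-0.339758, 0.002504) ; Δ = (-0.000011, -0.000007)
  [+3]  conj(Y_{6,3})(Ω₁) = (0.000000, 0.000000) ; Y_{6,3}(Ω₂) = (0.020385, -0.000225) ; Δ = (0.000000, 0.000000)
  [+4]  conj(Y_{6,4})(Ω₁) = (0.000000, 0.000000) ; Y_{6,4}(Ω₂) = (0.386134, -0.005692) ; Δ = (0.000000, 0.000000)
  [+5]  conj(Y_{6,5})(Ω₁) = (0.000000, 0.000000) ; Y_{6,5}(Ω₂) = (0.388438, -0.007158) ; Δ = (0.000000, 0.000000)
  [+6]  conj(Y_{6,6})(Ω₁) = (-0.000000, 0.000000) ; Y_{6,6}(Ω₂) = (0.179118, -0.003961) ; Δ = (-0.000000, 0.000000)
Accumulated sum (0.304368, 0.000000); after 4π/(2l+1) scaling, (0.294216, 0.000000) ⇒ P_6 = 0.294216

0.294216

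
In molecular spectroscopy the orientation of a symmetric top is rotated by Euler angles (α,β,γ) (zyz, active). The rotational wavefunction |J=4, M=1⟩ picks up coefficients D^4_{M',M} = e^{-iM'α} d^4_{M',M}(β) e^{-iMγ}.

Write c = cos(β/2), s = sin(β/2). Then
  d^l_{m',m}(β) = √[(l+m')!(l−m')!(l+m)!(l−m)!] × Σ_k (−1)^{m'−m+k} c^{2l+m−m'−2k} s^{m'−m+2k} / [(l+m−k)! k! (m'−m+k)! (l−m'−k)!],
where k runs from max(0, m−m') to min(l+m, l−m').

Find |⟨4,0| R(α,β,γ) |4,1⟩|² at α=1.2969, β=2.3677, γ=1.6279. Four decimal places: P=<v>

P=0.0263

Split into d^4_{0,1}(β=2.3677) × two z-phases.
Half-angle: c=0.377362, s=0.926066. N=√(24·24·120·6)=643.987578
Admissible k: 1..4 (factorial args all ≥0)
  k=1: (−1)^0·643.9876/(144)·0.3774^7·0.9261^1 = +0.004513
  k=2: (−1)^1·643.9876/(24)·0.3774^5·0.9261^3 = -0.163074
  k=3: (−1)^2·643.9876/(24)·0.3774^3·0.9261^5 = +0.982089
  k=4: (−1)^3·643.9876/(144)·0.3774^1·0.9261^7 = -0.985749
d^4_{0,1}(2.3677) = +0.004513 -0.163074 +0.982089 -0.985749 = -0.162221
|D^4_{0,1}|² = |d^4_{0,1}(β)|² = (-0.162221)² = 0.026315 (the z-rotation phases have unit modulus)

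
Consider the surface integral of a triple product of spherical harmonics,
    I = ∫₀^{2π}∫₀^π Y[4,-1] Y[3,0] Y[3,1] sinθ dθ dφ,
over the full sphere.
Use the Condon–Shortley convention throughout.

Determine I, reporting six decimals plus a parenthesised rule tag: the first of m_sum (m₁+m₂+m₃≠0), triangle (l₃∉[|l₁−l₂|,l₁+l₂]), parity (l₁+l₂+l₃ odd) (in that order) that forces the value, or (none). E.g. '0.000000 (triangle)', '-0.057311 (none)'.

-0.099323 (none)

m-sum 0 ✓  L=10 even ✓  1≤3≤7 ✓
Π(2lᵢ+1) = 9×7×7 = 441
triangle coeff Δ(4,3,3) = 1/34650
Σ_t [1,3]: t=1:−1/72 t=2:+1/16 t=3:−1/72 = 5/144
(3j)²=2/77 [(4 3 3; 0 0 0)], sign=-1
Σ_t [1,3]: t=1:−1/288 t=2:+1/24 t=3:−1/48 = 5/288
(3j)²=5/462 [(4 3 3; -1 0 1)], sign=+1
⇒ 4πI² = 15/121
I = (-1)√(15/121/(4π)) = -0.09932258
No selection rule forces the value: the integral is nonzero (none).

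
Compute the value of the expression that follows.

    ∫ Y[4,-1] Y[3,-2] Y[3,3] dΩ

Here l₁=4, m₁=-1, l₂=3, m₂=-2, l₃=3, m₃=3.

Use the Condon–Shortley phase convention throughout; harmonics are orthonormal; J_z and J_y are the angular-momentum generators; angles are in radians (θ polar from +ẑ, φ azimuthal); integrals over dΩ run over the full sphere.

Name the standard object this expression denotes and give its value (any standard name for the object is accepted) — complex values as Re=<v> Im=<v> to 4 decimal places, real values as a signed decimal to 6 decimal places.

Gaunt coefficient, +0.140463

This is a Gaunt coefficient — the integral of a triple product of spherical harmonics over the sphere.
Checks pass: Σm=0; 10 even; l₃=3∈[1,7].
(2·4+1)(2·3+1)(2·3+1) = 441
Δ: 4! 4! 2! / 11! → 1/34650
sum: t=1:−1/72 t=2:+1/16 t=3:−1/72 = 5/144
3j²(4 3 3; 0 0 0) = Δ·Π!·Σ² = 2/77  (sign -1)
sum: t=1:−1/288 = -1/288
3j²(4 3 3; -1 -2 3) = Δ·Π!·Σ² = 5/231  (sign -1)
combine: 4πI² = 441·2/77·5/231 = 30/121
take √, sign +1: I = 0.14046335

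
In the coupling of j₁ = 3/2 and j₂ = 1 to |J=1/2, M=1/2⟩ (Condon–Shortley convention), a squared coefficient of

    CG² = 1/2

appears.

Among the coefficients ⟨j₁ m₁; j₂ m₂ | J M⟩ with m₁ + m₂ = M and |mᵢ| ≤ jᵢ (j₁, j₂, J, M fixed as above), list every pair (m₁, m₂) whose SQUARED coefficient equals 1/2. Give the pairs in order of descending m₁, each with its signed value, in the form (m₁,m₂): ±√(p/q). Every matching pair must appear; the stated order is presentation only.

(3/2,-1): +√(1/2)

Admissible pairs with m₁+m₂ = M = 1/2: (-1/2,1), (1/2,0), (3/2,-1)
  (m₁,m₂)=(3/2,-1): CG² = 1/2, CG = +√(1/2)   ← matches the target
  (m₁,m₂)=(1/2,0): CG² = 1/3, CG = −√(1/3)
  (m₁,m₂)=(-1/2,1): CG² = 1/6, CG = +√(1/6)
Pairs with CG² = 1/2: (3/2,-1): +√(1/2)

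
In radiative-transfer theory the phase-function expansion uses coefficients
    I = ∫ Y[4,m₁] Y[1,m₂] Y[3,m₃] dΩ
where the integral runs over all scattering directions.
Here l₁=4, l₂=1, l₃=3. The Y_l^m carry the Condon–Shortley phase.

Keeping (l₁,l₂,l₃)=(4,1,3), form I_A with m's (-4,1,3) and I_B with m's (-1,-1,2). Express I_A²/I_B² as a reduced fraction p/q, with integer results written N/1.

l's match ⇒ only the (l;m) 3-j factors differ between A and B.
A: triangle coeff Δ(4,1,3) = 1/252; Σ_t [2,2]: t=2:+1/1440 = 1/1440; (3j)²=1/9 [(4 1 3; -4 1 3)], sign=+1
B: triangle coeff Δ(4,1,3) = 1/252; Σ_t [0,0]: t=0:+1/240 = 1/240; (3j)²=1/84 [(4 1 3; -1 -1 2)], sign=-1
I_A²/I_B² = (1/9)/(1/84) = 28/3

28/3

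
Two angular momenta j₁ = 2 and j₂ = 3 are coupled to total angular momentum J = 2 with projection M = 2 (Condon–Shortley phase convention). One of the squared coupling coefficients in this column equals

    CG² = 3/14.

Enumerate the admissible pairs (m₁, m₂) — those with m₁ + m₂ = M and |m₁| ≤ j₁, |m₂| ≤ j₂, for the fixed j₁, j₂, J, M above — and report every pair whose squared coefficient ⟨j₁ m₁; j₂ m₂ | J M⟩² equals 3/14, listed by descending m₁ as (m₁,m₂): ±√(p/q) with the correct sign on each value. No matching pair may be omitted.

(1,1): −√(3/14)

Admissible pairs with m₁+m₂ = M = 2: (-1,3), (0,2), (1,1), (2,0)
  (m₁,m₂)=(2,0): CG² = 1/14, CG = +√(1/14)
  (m₁,m₂)=(1,1): CG² = 3/14, CG = −√(3/14)   ← matches the target
  (m₁,m₂)=(0,2): CG² = 5/14, CG = +√(5/14)
  (m₁,m₂)=(-1,3): CG² = 5/14, CG = −√(5/14)
Pairs with CG² = 3/14: (1,1): −√(3/14)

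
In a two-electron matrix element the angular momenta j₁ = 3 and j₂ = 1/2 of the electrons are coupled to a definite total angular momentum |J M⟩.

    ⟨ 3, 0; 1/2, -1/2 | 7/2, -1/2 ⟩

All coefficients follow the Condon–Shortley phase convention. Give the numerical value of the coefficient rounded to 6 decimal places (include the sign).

+√(4/7) = +0.755929

√[8·0!6!1!/8! · 3!3!0!1!3!4!] = √(5184/7)
  +(−1)^0/∏(0,0,3,0,3,1)! = 1/36  (running 1/36)
⟨..|..⟩ = √(5184/7)·(1/36) = +0.755929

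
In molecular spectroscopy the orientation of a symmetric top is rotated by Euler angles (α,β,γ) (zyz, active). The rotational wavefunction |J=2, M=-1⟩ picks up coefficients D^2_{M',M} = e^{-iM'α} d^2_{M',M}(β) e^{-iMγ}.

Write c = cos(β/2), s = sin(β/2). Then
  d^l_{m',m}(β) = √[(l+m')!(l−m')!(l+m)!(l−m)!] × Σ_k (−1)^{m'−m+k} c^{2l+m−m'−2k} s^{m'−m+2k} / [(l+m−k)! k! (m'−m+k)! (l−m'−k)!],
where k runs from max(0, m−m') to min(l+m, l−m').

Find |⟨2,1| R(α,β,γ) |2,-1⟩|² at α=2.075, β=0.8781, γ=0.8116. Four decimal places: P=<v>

First d^2_{1,-1}(β=0.8781), then the phase factors e^{-i(1)α} and e^{-i(-1)γ}:
With c≡cos(β/2)=0.905156 and s≡sin(β/2)=0.425080, N=[6·1·1·6]^{1/2}=6.000000
k: max(0,(-1)−(1))=0 … min(2+(-1),2−(1))=1
  k=0: (−1)^2·6.0000/(2)·0.9052^2·0.4251^2 = +0.444129
  k=1: (−1)^3·6.0000/(6)·0.9052^0·0.4251^4 = -0.032650
d^2_{1,-1}(0.8781) = +0.444129 -0.032650 = +0.411479
|D^2_{1,-1}|² = |d^2_{1,-1}(β)|² = (+0.411479)² = 0.169315 (the z-rotation phases have unit modulus)

P=0.1693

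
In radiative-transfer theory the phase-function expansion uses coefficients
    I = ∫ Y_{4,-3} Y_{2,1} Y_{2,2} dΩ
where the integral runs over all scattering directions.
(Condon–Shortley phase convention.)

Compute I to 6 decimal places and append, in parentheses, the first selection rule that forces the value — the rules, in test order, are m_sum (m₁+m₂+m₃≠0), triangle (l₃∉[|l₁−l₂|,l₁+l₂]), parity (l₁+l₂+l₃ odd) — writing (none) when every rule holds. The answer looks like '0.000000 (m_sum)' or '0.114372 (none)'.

-0.238414 (none)

Rules hold: Σm=0, L=8 even, 2≤2≤6.
N = 9·5·5 = 225
Δ = 4!·4!·0!/9! = 1/630
Racah Σ t=2..2: t=2:+1/16 = 1/16
⇒ 3j(4 2 2; 0 0 0)² = 2/35, sgn +1
Racah Σ t=3..3: t=3:−1/144 = -1/144
⇒ 3j(4 2 2; -3 1 2)² = 1/18, sgn -1
4πI² = N·(3j₀)²·(3jₘ)² = 5/7
I = -1·√(0.714286/4π) = -0.23841361
No selection rule forces the value: the integral is nonzero (none).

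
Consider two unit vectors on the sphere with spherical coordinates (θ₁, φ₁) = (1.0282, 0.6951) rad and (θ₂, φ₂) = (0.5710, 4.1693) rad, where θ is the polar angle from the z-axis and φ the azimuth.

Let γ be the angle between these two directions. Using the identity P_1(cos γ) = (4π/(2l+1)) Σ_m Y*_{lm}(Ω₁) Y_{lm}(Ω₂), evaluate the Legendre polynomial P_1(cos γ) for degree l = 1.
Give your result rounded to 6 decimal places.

-0.003033

Addition theorem: P_1(cos γ) = (4π/3) Σ_m Y*_{lm}(Ω₁) Y_{lm}(Ω₂), m = −1…1:
  m=-1: Y*=+0.227226+0.189494i  Y=-0.096499+0.159863i  product -0.052220+0.018039i
  m=+0: Y*=+0.252295-0.000000i  Y=+0.411091+0.000000i  product +0.103716+0.000000i
  m=+1: Y*=-0.227226+0.189494i  Y=+0.096499+0.159863i  product -0.052220-0.018039i
Accumulated sum -0.000724+0.000000i; after 4π/(2l+1) scaling, -0.003033+0.000000i ⇒ P_1 = -0.003033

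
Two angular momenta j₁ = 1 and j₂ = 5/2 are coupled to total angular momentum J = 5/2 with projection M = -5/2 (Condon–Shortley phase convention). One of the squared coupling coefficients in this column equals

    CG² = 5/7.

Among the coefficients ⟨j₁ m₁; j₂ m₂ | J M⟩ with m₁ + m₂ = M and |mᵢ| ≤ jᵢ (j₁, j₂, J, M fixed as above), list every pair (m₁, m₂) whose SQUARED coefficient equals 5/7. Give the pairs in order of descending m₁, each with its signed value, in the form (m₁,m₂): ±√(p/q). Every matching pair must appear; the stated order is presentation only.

(0,-5/2): +√(5/7)

Admissible pairs with m₁+m₂ = M = -5/2: (-1,-3/2), (0,-5/2)
  (m₁,m₂)=(0,-5/2): CG² = 5/7, CG = +√(5/7)   ← matches the target
  (m₁,m₂)=(-1,-3/2): CG² = 2/7, CG = −√(2/7)
Pairs with CG² = 5/7: (0,-5/2): +√(5/7)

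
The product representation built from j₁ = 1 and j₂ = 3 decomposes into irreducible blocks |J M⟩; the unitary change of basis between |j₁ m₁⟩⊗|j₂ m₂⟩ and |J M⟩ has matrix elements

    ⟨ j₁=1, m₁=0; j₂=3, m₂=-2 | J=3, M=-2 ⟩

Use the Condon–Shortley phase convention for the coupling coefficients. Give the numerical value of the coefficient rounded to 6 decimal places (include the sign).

+0.577350  (= +√(1/3))

j₁+j₂−J=1  J+j₁−j₂=1  J−j₁+j₂=5  j₁+j₂+J+1=8
(j₁±m₁, j₂±m₂, J±M) = (1,1,1,5,1,5)
P² = 300
sum k=0..1:
  [0] +1/24 = 1/24
  [1] −1/120 = -1/120
S = 1/30
C² = P²·S² = 1/3 ; C = +0.577350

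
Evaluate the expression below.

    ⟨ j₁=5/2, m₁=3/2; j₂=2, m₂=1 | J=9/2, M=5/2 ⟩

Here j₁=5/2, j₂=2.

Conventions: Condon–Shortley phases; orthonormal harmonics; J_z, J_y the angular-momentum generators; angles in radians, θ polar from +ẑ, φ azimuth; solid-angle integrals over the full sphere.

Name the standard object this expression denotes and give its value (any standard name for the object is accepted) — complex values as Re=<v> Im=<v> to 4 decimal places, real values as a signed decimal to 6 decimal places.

Clebsch–Gordan coefficient, +√(5/9) ≈ +0.745356

This is a Clebsch–Gordan (vector-coupling) coefficient.
triangle: 0!×5!×4!/10! = 2880/3628800
(j±m)!: 4!×1!×3!×1!×7!×2! = 1451520
prefactor² = (2J+1)×Δ×N² = 11520
  k=0: +1/(0!×0!×1!×3!×4!×1!) = 1/144
Σ = 1/144  ⇒  CG² = 11520×(1/144)² = 5/9
CG = +√(5/9) = +0.745356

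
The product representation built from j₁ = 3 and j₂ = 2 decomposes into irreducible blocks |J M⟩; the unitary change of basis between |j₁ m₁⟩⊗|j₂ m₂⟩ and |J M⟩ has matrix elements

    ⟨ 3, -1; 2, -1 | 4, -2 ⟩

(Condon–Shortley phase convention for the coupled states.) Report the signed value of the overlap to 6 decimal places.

j₁+j₂−J=1  J+j₁−j₂=5  J−j₁+j₂=3  j₁+j₂+J+1=10
(j₁±m₁, j₂±m₂, J±M) = (2,4,1,3,2,6)
P² = 5184/7
sum k=0..1:
  [0] +1/48 = 1/48
  [1] −1/72 = -1/72
S = 1/144
C² = P²·S² = 1/28 ; C = +0.188982

+√(1/28) ≈ +0.188982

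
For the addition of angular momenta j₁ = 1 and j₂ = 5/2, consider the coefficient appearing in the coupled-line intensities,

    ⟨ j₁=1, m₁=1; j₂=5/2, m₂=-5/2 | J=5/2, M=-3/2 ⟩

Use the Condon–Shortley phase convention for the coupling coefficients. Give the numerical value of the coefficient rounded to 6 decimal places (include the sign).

+√(2/7) ≈ +0.534522

√[6·1!1!4!/7! · 2!0!0!5!1!4!] = √(1152/7)
  +(−1)^0/∏(0,1,0,0,1,4)! = 1/24  (running 1/24)
⟨..|..⟩ = √(1152/7)·(1/24) = +0.534522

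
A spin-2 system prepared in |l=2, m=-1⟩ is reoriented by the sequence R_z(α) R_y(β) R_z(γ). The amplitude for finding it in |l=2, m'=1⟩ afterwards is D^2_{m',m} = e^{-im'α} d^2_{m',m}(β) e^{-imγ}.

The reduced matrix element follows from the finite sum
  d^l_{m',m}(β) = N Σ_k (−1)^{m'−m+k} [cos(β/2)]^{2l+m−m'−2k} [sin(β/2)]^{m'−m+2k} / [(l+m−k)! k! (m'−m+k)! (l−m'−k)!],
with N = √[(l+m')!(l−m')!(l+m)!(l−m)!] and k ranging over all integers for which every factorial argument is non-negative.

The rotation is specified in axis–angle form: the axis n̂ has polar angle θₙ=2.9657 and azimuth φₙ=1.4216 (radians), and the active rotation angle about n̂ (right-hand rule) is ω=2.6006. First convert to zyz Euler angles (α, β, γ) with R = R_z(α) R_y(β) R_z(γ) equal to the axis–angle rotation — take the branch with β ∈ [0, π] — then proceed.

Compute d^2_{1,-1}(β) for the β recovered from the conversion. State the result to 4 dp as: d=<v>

d=0.0821

Axis–angle → zyz. n̂ = (sinθₙcosφₙ, sinθₙsinφₙ, cosθₙ) = (+0.026011, +0.173043, -0.984571), ω = 2.6006.
R = I cosω + sinω [n̂]ₓ + (1−cosω) n̂n̂ᵀ gives
  R = [-0.855941, +0.515400, +0.041553; -0.498682, -0.801586, -0.329812; -0.136677, -0.303022, +0.943132]
β = atan2(√(R₁₃²+R₂₃²), R₃₃) = 0.338868; α = atan2(R₂₃, R₁₃) mod 2π = 4.837720; γ = atan2(R₃₂, −R₃₁) mod 2π = 5.136112
d^2_{1,-1}(β=0.3389) via the finite sum:
With c≡cos(β/2)=0.985680 and s≡sin(β/2)=0.168624, N=[6·1·1·6]^{1/2}=6.000000
k: max(0,(-1)−(1))=0 … min(2+(-1),2−(1))=1
  k=0: (−1)^2·6.0000/(2)·0.9857^2·0.1686^2 = +0.082877
  k=1: (−1)^3·6.0000/(6)·0.9857^0·0.1686^4 = -0.000809
d^2_{1,-1}(0.3389) = +0.082877 -0.000809 = +0.082068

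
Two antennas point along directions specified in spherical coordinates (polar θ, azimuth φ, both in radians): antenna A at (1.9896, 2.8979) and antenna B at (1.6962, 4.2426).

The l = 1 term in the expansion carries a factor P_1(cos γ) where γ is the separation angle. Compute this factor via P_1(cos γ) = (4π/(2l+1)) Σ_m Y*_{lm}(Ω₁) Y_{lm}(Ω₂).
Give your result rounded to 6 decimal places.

0.254057

Expand P_1 via completeness: Σ_{m} conj(Y_{1,m}) at Ω₁ times Y_{1,m} at Ω₂ —
  m=-1: Y*=-0.30631 + 0.07616j  Y=-0.15518 + 0.30565j  product 0.02425 - 0.10544j
  m=+0: Y*=-0.19870 + 0.00000j  Y=-0.06111 + 0.00000j  product 0.01214 + 0.00000j
  m=+1: Y*=0.30631 + 0.07616j  Y=0.15518 + 0.30565j  product 0.02425 + 0.10544j
Total Σ_m = 0.06065 + 0.00000j. Multiply by 4.188790: 0.25406 + 0.00000j. P_1(cos γ) = 0.254057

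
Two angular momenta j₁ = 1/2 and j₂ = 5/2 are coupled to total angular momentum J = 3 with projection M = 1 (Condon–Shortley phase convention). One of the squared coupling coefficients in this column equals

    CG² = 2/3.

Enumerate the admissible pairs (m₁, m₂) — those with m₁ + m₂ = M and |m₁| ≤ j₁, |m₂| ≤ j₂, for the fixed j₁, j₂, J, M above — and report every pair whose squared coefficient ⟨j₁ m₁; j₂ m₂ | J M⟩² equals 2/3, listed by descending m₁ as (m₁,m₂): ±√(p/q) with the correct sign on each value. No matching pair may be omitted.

(1/2,1/2): +√(2/3)

Admissible pairs with m₁+m₂ = M = 1: (-1/2,3/2), (1/2,1/2)
  (m₁,m₂)=(1/2,1/2): CG² = 2/3, CG = +√(2/3)   ← matches the target
  (m₁,m₂)=(-1/2,3/2): CG² = 1/3, CG = +√(1/3)
Pairs with CG² = 2/3: (1/2,1/2): +√(2/3)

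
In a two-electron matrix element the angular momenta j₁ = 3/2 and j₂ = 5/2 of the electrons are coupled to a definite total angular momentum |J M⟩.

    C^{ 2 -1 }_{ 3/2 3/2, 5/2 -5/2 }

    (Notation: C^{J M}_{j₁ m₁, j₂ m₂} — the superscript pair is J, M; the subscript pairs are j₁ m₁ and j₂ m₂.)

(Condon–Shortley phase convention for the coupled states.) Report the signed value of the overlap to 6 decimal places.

+√(5/14) ≈ +0.597614

√[5·2!1!3!/7! · 3!0!0!5!1!3!] = √(360/7)
  +(−1)^0/∏(0,2,0,0,1,3)! = 1/12  (running 1/12)
⟨..|..⟩ = √(360/7)·(1/12) = +0.597614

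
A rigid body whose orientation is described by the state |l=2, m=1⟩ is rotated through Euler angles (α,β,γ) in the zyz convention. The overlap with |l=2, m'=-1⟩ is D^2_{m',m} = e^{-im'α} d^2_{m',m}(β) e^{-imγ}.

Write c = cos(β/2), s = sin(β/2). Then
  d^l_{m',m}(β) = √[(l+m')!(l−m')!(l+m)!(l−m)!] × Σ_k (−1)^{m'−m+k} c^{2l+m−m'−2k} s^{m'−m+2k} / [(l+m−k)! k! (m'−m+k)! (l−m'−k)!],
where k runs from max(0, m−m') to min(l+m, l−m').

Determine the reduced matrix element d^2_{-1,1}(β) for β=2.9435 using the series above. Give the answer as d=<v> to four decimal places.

d^2_{-1,1}(β=2.9435) via the finite sum:
c=cos(2.943500/2)=0.098884, s=sin(2.943500/2)=0.995099; N=√[1·6·6·1]=6.000000
k∈{2,3} keeps every argument non-negative
  k=2: (−1)^0·6.0000/(2)·0.0989^2·0.9951^2 = +0.029048
  k=3: (−1)^1·6.0000/(6)·0.0989^0·0.9951^4 = -0.980539
d^2_{-1,1}(2.9435) = +0.029048 -0.980539 = -0.951492

d=-0.9515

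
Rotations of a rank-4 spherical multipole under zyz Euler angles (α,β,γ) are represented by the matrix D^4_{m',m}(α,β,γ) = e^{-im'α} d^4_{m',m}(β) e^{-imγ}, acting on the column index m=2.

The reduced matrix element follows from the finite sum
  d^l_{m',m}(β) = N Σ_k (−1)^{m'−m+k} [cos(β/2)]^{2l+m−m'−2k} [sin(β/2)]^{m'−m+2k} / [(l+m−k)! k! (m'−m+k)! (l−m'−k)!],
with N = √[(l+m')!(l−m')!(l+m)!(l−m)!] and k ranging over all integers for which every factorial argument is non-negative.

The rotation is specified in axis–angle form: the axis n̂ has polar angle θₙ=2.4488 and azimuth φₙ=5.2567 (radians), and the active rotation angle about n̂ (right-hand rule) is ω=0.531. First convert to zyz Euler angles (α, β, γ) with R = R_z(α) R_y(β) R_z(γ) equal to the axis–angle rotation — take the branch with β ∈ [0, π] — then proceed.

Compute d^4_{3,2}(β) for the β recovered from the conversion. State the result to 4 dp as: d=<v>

d=-0.5183

Axis–angle → zyz. n̂ = (sinθₙcosφₙ, sinθₙsinφₙ, cosθₙ) = (+0.330731, -0.546388, -0.769465), ω = 0.5310.
R = I cosω + sinω [n̂]ₓ + (1−cosω) n̂n̂ᵀ gives
  R = [+0.877363, +0.364771, -0.311731; -0.414537, +0.903410, -0.109589; +0.241646, +0.225373, +0.943829]
β = atan2(√(R₁₃²+R₂₃²), R₃₃) = 0.336762; α = atan2(R₂₃, R₁₃) mod 2π = 3.479647; γ = atan2(R₃₂, −R₃₁) mod 2π = 2.391025
d^4_{3,2}(β=0.3368) via the finite sum:
Half-angle: c=0.985857, s=0.167587. N=√(5040·1·720·2)=2693.993318
Admissible k: 0..1 (factorial args all ≥0)
  k=0: (−1)^1·2693.9933/(720)·0.9859^7·0.1676^1 = -0.567547
  k=1: (−1)^2·2693.9933/(240)·0.9859^5·0.1676^3 = +0.049201
d^4_{3,2}(0.3368) = -0.567547 +0.049201 = -0.518346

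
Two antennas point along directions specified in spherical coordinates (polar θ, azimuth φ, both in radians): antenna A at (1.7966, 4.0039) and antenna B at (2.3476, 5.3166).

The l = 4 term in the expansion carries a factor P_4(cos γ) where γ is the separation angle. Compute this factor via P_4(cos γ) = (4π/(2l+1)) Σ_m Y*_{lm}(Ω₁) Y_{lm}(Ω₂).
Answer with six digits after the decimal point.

0.010456

Summing Y*_{l m}(θ₁,φ₁)·Y_{l m}(θ₂,φ₂) over m ∈ [−4, 4]; prefactor 4π/(2·4+1) = 1.396263:
  [-4]  conj(Y_{4,-4})(Ω₁) = -0.38053 - 0.12090j ; Y_{4,-4}(Ω₂) = -0.08570 - 0.07589j ; Δ = 0.02344 + 0.03924j
  [-3]  conj(Y_{4,-3})(Ω₁) = -0.22054 + 0.13663j ; Y_{4,-3}(Ω₂) = 0.30899 - 0.07622j ; Δ = -0.05773 + 0.05903j
  [-2]  conj(Y_{4,-2})(Ω₁) = 0.03160 - 0.20382j ; Y_{4,-2}(Ω₂) = -0.14715 + 0.38815j ; Δ = 0.07446 + 0.04226j
  [-1]  conj(Y_{4,-1})(Ω₁) = -0.17794 - 0.20766j ; Y_{4,-1}(Ω₂) = -0.05910 - 0.08561j ; Δ = -0.00726 + 0.02751j
  [+0]  conj(Y_{4,0})(Ω₁) = 0.16758 + 0.00000j ; Y_{4,0}(Ω₂) = -0.34808 + 0.00000j ; Δ = -0.05833 + 0.00000j
  [+1]  conj(Y_{4,1})(Ω₁) = 0.17794 - 0.20766j ; Y_{4,1}(Ω₂) = 0.05910 - 0.08561j ; Δ = -0.00726 - 0.02751j
  [+2]  conj(Y_{4,2})(Ω₁) = 0.03160 + 0.20382j ; Y_{4,2}(Ω₂) = -0.14715 - 0.38815j ; Δ = 0.07446 - 0.04226j
  [+3]  conj(Y_{4,3})(Ω₁) = 0.22054 + 0.13663j ; Y_{4,3}(Ω₂) = -0.30899 - 0.07622j ; Δ = -0.05773 - 0.05903j
  [+4]  conj(Y_{4,4})(Ω₁) = -0.38053 + 0.12090j ; Y_{4,4}(Ω₂) = -0.08570 + 0.07589j ; Δ = 0.02344 - 0.03924j
Total Σ_m = 0.00749 - 0.00000j. Multiply by 1.396263: 0.01046 - 0.00000j. P_4(cos γ) = 0.010456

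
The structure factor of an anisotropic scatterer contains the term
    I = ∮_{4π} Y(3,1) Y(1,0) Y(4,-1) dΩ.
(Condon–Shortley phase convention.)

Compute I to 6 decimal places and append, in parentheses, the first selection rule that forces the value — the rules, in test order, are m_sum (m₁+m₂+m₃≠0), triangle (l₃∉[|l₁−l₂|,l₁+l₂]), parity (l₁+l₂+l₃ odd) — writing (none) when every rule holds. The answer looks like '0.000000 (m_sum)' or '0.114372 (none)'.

-0.238414 (none)

Rules hold: Σm=0, L=8 even, 2≤4≤4.
N = 7·3·9 = 189
Δ = 0!·6!·2!/9! = 1/252
Racah Σ t=0..0: t=0:+1/36 = 1/36
⇒ 3j(3 1 4; 0 0 0)² = 4/63, sgn +1
Racah Σ t=0..0: t=0:+1/48 = 1/48
⇒ 3j(3 1 4; 1 0 -1)² = 5/84, sgn -1
4πI² = N·(3j₀)²·(3jₘ)² = 5/7
I = -1·√(0.714286/4π) = -0.23841361
No selection rule forces the value: the integral is nonzero (none).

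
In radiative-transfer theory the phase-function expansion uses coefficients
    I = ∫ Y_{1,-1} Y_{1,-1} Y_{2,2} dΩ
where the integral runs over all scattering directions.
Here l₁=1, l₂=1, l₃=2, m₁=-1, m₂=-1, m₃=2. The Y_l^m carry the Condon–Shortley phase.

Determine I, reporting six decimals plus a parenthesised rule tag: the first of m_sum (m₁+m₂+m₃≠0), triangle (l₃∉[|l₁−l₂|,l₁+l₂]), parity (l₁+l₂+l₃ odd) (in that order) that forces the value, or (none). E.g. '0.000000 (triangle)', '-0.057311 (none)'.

0.309019 (none)

m-sum 0 ✓  L=4 even ✓  0≤2≤2 ✓
Π(2lᵢ+1) = 3×3×5 = 45
triangle coeff Δ(1,1,2) = 1/30
Σ_t [0,0]: t=0:+1/1 = 1/1
(3j)²=2/15 [(1 1 2; 0 0 0)], sign=+1
Σ_t [0,0]: t=0:+1/4 = 1/4
(3j)²=1/5 [(1 1 2; -1 -1 2)], sign=+1
⇒ 4πI² = 6/5
I = (+1)√(6/5/(4π)) = 0.30901936
No selection rule forces the value: the integral is nonzero (none).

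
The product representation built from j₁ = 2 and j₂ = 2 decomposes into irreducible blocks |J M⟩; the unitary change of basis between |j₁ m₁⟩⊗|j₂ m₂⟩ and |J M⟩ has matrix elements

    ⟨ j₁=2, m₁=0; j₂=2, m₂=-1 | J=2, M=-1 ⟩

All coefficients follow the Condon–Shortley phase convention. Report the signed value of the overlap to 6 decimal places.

−√(1/14) = -0.267261

√[5·2!2!2!/7! · 2!2!1!3!1!3!] = √(8/7)
  +(−1)^0/∏(0,2,2,1,0,1)! = 1/4  (running 1/4)
  +(−1)^1/∏(1,1,1,0,1,2)! = -1/2  (running -1/4)
⟨..|..⟩ = √(8/7)·(-1/4) = -0.267261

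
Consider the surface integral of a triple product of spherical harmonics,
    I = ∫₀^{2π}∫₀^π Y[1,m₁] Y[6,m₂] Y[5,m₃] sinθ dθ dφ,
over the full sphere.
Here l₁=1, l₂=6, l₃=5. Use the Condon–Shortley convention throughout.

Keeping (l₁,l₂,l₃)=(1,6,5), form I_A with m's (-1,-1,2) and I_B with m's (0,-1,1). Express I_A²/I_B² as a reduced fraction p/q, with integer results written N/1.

2/7

Same 1,6,5: normalisation and zero-m 3j drop out of the ratio.
A: Δ: 2! 0! 10! / 13! → 1/858; sum: t=2:+1/60480 = 1/60480; 3j²(1 6 5; -1 -1 2) = Δ·Π!·Σ² = 5/429  (sign -1)
B: Δ: 2! 0! 10! / 13! → 1/858; sum: t=1:−1/17280 = -1/17280; 3j²(1 6 5; 0 -1 1) = Δ·Π!·Σ² = 35/858  (sign -1)
I_A²/I_B² = (5/429)/(35/858) = 2/7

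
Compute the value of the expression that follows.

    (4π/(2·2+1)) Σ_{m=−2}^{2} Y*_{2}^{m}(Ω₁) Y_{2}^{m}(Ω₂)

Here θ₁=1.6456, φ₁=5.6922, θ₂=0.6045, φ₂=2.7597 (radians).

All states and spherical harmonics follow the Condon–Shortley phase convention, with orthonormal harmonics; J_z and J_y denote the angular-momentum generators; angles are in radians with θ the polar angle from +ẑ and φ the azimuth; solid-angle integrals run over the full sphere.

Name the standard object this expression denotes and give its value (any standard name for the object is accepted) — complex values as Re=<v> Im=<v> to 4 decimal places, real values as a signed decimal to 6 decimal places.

Legendre polynomial (addition theorem), +0.069012

This sum is the spherical-harmonic addition theorem: it equals the Legendre polynomial P_l(cos γ) of the angle γ between the two directions.
Addition theorem: P_2(cos γ) = (4π/5) Σ_m Y*_{lm}(Ω₁) Y_{lm}(Ω₂), m = −2…2:
  term(m=-2) = 0.04380 - 0.01946j   from Y*(Ω₁)=0.14562 - 0.35544j, Y(Ω₂)=0.09012 + 0.08630j
  term(m=-1) = 0.02035 - 0.00432j   from Y*(Ω₁)=-0.04781 + 0.03208j, Y(Ω₂)=-0.33524 - 0.13464j
  term(m=+0) = -0.10083 + 0.00000j   from Y*(Ω₁)=-0.31011 + 0.00000j, Y(Ω₂)=0.32515 + 0.00000j
  term(m=+1) = 0.02035 + 0.00432j   from Y*(Ω₁)=0.04781 + 0.03208j, Y(Ω₂)=0.33524 - 0.13464j
  term(m=+2) = 0.04380 + 0.01946j   from Y*(Ω₁)=0.14562 + 0.35544j, Y(Ω₂)=0.09012 - 0.08630j
Σ over m = 0.02746 + 0.00000j; ×(4π/5) → 0.06901 + 0.00000j. Real part: 0.069012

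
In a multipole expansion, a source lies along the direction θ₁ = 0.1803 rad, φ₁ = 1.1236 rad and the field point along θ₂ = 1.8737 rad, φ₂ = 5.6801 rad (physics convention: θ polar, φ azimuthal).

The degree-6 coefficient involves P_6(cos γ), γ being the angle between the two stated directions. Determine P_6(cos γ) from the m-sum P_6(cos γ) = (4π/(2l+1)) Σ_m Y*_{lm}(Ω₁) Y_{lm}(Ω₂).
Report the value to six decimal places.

0.168624

Summing Y*_{l m}(θ₁,φ₁)·Y_{l m}(θ₂,φ₂) over m ∈ [−6, 6]; prefactor 4π/(2·6+1) = 0.966644:
  term(m=-6) = -0.00000 - 0.00000j   from Y*(Ω₁)=0.00001 + 0.00001j, Y(Ω₂)=-0.32451 - 0.16767j
  term(m=-5) = 0.00008 - 0.00009j   from Y*(Ω₁)=0.00024 - 0.00019j, Y(Ω₂)=0.39229 - 0.04976j
  term(m=-4) = -0.00002 - 0.00001j   from Y*(Ω₁)=-0.00077 - 0.00347j, Y(Ω₂)=0.00469 - 0.00419j
  term(m=-3) = 0.00435 - 0.00861j   from Y*(Ω₁)=-0.02752 - 0.00642j, Y(Ω₂)=-0.08066 + 0.33184j
  term(m=-2) = 0.01459 + 0.00470j   from Y*(Ω₁)=-0.09500 + 0.11835j, Y(Ω₂)=-0.03601 - 0.09435j
  term(m=-1) = 0.02359 - 0.15010j   from Y*(Ω₁)=0.21612 + 0.45063j, Y(Ω₂)=-0.25039 - 0.17243j
  term(m=+0) = 0.08926 + 0.00000j   from Y*(Ω₁)=0.69804 + 0.00000j, Y(Ω₂)=0.12787 + 0.00000j
  term(m=+1) = 0.02359 + 0.15010j   from Y*(Ω₁)=-0.21612 + 0.45063j, Y(Ω₂)=0.25039 - 0.17243j
  term(m=+2) = 0.01459 - 0.00470j   from Y*(Ω₁)=-0.09500 - 0.11835j, Y(Ω₂)=-0.03601 + 0.09435j
  term(m=+3) = 0.00435 + 0.00861j   from Y*(Ω₁)=0.02752 - 0.00642j, Y(Ω₂)=0.08066 + 0.33184j
  term(m=+4) = -0.00002 + 0.00001j   from Y*(Ω₁)=-0.00077 + 0.00347j, Y(Ω₂)=0.00469 + 0.00419j
  term(m=+5) = 0.00008 + 0.00009j   from Y*(Ω₁)=-0.00024 - 0.00019j, Y(Ω₂)=-0.39229 - 0.04976j
  term(m=+6) = -0.00000 + 0.00000j   from Y*(Ω₁)=0.00001 - 0.00001j, Y(Ω₂)=-0.32451 + 0.16767j
Accumulated sum 0.17444 - 0.00000j; after 4π/(2l+1) scaling, 0.16862 - 0.00000j ⇒ P_6 = 0.168624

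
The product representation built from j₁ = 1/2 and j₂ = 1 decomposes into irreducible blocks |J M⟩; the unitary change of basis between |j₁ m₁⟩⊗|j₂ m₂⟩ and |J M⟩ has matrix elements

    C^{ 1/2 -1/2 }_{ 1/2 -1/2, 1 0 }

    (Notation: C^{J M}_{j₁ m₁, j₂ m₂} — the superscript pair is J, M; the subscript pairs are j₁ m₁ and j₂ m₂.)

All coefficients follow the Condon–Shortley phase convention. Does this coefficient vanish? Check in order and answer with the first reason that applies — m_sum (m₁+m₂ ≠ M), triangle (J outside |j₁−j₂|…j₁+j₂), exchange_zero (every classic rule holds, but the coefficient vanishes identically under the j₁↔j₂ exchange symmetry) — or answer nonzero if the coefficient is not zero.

nonzero

m-sum: m₁+m₂ = -1/2+0 = -1/2, M = -1/2  ✓
triangle: |j₁−j₂| = 1/2 ≤ J = 1/2 ≤ j₁+j₂ = 3/2  ✓
exchange: j₁≠j₂ or m₁≠m₂ — the exchange symmetry imposes no constraint here
value check: CG = −√(1/3) = -0.577350 ≠ 0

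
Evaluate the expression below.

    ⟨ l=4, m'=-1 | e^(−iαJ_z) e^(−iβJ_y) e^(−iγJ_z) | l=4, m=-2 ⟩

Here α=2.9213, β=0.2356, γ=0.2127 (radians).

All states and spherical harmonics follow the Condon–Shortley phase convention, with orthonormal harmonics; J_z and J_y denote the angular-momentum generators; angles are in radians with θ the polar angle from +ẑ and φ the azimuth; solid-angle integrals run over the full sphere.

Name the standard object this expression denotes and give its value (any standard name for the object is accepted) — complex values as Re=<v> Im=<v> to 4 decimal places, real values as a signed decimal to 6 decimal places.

Wigner D-matrix element, Re=0.4327 Im=0.0900

This is a Wigner D-matrix element — the rotation-matrix element ⟨l m'| R(α,β,γ) |l m⟩ in the angular-momentum basis.
First d^4_{-1,-2}(β=0.2356), then the phase factors e^{-i(-1)α} and e^{-i(-2)γ}:
With c≡cos(β/2)=0.993070 and s≡sin(β/2)=0.117528, N=[6·120·2·720]^{1/2}=1018.233765
k: max(0,(-2)−(-1))=0 … min(4+(-2),4−(-1))=2
  k=0: (−1)^1·1018.2338/(240)·0.9931^7·0.1175^1 = -0.474935
  k=1: (−1)^2·1018.2338/(48)·0.9931^5·0.1175^3 = +0.033260
  k=2: (−1)^3·1018.2338/(72)·0.9931^3·0.1175^5 = -0.000311
d^4_{-1,-2}(0.2356) = -0.474935 +0.033260 -0.000311 = -0.441986
Attach z-rotation phases: D = e^{-i(-1)(2.9213)}·(-0.441986)·e^{-i(-2)(0.2127)} = +0.432721+0.090020i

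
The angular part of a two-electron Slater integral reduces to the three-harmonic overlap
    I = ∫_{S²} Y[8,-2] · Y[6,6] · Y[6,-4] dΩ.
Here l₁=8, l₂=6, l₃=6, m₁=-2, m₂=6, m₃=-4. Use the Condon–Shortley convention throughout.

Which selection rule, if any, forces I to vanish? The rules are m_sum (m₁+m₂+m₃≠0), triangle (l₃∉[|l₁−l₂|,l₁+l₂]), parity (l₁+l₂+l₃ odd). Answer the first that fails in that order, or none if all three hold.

Σmᵢ = 0  ✓
l₃∈[|l₁−l₂|,l₁+l₂]=[2,14], have l₃=6  ✓
Σlᵢ = 20 ⇒ even  ✓

none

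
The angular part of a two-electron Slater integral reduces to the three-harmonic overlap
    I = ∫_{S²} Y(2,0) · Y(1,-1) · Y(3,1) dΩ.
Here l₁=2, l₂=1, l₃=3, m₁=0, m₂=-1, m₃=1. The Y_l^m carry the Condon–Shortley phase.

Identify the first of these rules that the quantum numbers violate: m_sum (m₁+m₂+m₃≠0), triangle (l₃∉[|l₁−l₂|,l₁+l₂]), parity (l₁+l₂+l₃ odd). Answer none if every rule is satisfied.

azimuthal sum: 0 − 1 + 1 = 0  ✓
1 ≤ 3 ≤ 3 (triangle on l)  ✓
L = 2 + 1 + 3 = 6 (even)  ✓

none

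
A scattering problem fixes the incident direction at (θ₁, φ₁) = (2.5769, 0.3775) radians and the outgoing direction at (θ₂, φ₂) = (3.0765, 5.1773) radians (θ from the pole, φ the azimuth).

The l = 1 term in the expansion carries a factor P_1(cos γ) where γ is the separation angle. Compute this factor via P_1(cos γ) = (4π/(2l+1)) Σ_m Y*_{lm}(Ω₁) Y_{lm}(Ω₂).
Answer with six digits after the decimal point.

0.846003

Summing Y*_{l m}(θ₁,φ₁)·Y_{l m}(θ₂,φ₂) over m ∈ [−1, 1]; prefactor 4π/(2·1+1) = 4.188790:
  m=-1: Y*=(0.171875, 0.068151)  Y=(0.010076, 0.020088)  product (0.000363, 0.004139)
  m=+0: Y*=(-0.412748, -0.000000)  Y=(-0.487568, 0.000000)  product (0.201243, 0.000000)
  m=+1: Y*=(-0.171875, 0.068151)  Y=(-0.010076, 0.020088)  product (0.000363, -0.004139)
Σ over m = (0.201968, 0.000000); ×(4π/3) → (0.846003, 0.000000). Real part: 0.846003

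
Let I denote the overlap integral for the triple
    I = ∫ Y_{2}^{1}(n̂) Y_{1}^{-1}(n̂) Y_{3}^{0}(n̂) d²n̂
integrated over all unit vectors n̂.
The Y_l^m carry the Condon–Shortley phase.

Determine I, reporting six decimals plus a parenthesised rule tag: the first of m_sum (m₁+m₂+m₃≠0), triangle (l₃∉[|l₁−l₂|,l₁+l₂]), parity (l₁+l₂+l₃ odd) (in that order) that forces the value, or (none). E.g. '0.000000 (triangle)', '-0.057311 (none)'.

m-sum 0 ✓  L=6 even ✓  1≤3≤3 ✓
Π(2lᵢ+1) = 5×3×7 = 105
triangle coeff Δ(2,1,3) = 1/105
Σ_t [0,0]: t=0:+1/4 = 1/4
(3j)²=3/35 [(2 1 3; 0 0 0)], sign=-1
Σ_t [0,0]: t=0:+1/12 = 1/12
(3j)²=1/35 [(2 1 3; 1 -1 0)], sign=-1
⇒ 4πI² = 9/35
I = (+1)√(9/35/(4π)) = 0.14304817
No selection rule forces the value: the integral is nonzero (none).

0.143048 (none)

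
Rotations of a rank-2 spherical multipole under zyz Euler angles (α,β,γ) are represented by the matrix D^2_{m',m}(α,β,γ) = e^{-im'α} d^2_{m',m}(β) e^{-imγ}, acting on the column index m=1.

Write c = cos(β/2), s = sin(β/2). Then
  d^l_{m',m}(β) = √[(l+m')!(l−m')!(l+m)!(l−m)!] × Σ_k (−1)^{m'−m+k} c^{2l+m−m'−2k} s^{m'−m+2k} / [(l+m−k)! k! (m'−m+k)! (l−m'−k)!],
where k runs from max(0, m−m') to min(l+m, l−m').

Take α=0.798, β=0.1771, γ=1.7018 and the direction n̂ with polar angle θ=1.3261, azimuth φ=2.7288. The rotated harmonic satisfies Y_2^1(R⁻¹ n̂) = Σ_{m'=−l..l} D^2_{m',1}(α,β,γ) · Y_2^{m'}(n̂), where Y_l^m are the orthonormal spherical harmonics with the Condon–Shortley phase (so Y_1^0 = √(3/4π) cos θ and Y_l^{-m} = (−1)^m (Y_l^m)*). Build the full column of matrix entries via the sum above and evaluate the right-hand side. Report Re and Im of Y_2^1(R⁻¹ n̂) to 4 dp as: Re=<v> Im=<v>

Need the full column D^2_{m',1} for m'=−2..2 at α=0.7980, β=0.1771, γ=1.7018.
cos(β/2)=0.996082, sin(β/2)=0.088434
d^2_{-2,1}: single k=3 term ⇒ +0.001378;  D = +0.001370-0.000145i
d^2_{-1,1}: k∈[2..3] ⇒ +0.023278 -0.000061 = +0.023217;  D = +0.014363-0.018241i
d^2_{0,1}: k∈[1..2] ⇒ +0.214083 -0.001687 = +0.212395;  D = -0.027745-0.210575i
d^2_{1,1}: k∈[0..1] ⇒ +0.984420 -0.023278 = +0.961142;  D = -0.769897-0.575370i
d^2_{2,1}: single k=0 term ⇒ -0.174798;  D = +0.172670-0.027194i
Y_2^{m'}(θ=1.3261,φ=2.7288) and Σ D·Y over m':
  (+0.0014-0.0001i)·(+0.2466+0.2672i)  (+0.0144-0.0182i)·(-0.1663-0.0728i)  (-0.0277-0.2106i)·(-0.2599+0.0000i)  (-0.7699-0.5754i)·(+0.1663-0.0728i)  (+0.1727-0.0272i)·(+0.2466-0.2672i)
Y_2^1(R⁻¹ n̂) = -0.130795-0.035428i

Re=-0.1308 Im=-0.0354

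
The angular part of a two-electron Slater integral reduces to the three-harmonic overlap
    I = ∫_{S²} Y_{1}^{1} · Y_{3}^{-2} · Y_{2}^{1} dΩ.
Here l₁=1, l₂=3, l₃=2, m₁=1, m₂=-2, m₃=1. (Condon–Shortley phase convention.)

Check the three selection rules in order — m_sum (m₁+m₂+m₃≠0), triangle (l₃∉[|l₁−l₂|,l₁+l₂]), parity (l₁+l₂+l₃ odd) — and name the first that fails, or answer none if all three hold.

none

m₁+m₂+m₃ = 1 − 2 + 1 = 0  ✓
triangle: |1−3|=2 ≤ l₃=2 ≤ 1+3=4  ✓
parity: l₁+l₂+l₃ = 6 is even  ✓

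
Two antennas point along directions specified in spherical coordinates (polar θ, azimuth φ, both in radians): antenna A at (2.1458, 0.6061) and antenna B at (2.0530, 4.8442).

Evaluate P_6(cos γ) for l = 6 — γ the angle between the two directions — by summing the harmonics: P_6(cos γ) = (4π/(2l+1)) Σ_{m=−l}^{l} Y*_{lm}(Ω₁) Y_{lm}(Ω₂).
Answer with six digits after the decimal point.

Term-by-term m-sum for l=6 (normalisation 4π/13 = 0.966644):
  m=-6: (-0.148474-0.080152i) × (-0.164304+0.166111i) = +0.037709-0.011494i  (running Σ = +0.037709-0.011494i)
  m=-5: (+0.376443-0.041993i) × (-0.259420-0.334911i) = -0.111721-0.115181i  (running Σ = -0.074012-0.126675i)
  m=-4: (-0.300501+0.262071i) × (+0.259419-0.151039i) = -0.038373+0.113373i  (running Σ = -0.112384-0.013302i)
  m=-3: (+0.012995-0.051426i) × (-0.051343-0.123001i) = -0.006993+0.001042i  (running Σ = -0.119377-0.012260i)
  m=-2: (-0.115680-0.308644i) × (+0.331917-0.089586i) = -0.066046-0.092081i  (running Σ = -0.185423-0.104341i)
  m=-1: (+0.152389+0.105625i) × (-0.001661-0.012529i) = +0.001070-0.002085i  (running Σ = -0.184353-0.106425i)
  m=0: (+0.284585-0.000000i) × (+0.337550+0.000000i) = +0.096062+0.000000i  (running Σ = -0.088291-0.106425i)
  m=1: (-0.152389+0.105625i) × (+0.001661-0.012529i) = +0.001070+0.002085i  (running Σ = -0.087221-0.104341i)
  m=2: (-0.115680+0.308644i) × (+0.331917+0.089586i) = -0.066046+0.092081i  (running Σ = -0.153267-0.012260i)
  m=3: (-0.012995-0.051426i) × (+0.051343-0.123001i) = -0.006993-0.001042i  (running Σ = -0.160260-0.013302i)
  m=4: (-0.300501-0.262071i) × (+0.259419+0.151039i) = -0.038373-0.113373i  (running Σ = -0.198633-0.126675i)
  m=5: (-0.376443-0.041993i) × (+0.259420-0.334911i) = -0.111721+0.115181i  (running Σ = -0.310353-0.011494i)
  m=6: (-0.148474+0.080152i) × (-0.164304-0.166111i) = +0.037709+0.011494i  (running Σ = -0.272644+0.000000i)
Total Σ_m = -0.272644+0.000000i. Multiply by 0.966644: -0.263550+0.000000i. P_6(cos γ) = -0.263550

-0.263550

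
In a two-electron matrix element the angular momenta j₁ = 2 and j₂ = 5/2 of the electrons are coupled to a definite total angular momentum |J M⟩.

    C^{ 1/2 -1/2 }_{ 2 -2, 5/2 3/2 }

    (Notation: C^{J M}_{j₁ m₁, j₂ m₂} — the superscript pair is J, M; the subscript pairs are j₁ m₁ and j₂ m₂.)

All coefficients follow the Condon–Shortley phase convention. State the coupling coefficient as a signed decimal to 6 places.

triangle: 4!×0!×1!/6! = 24/720
(j±m)!: 0!×4!×4!×1!×0!×1! = 576
prefactor² = (2J+1)×Δ×N² = 192/5
  k=4: +1/(4!×0!×0!×0!×0!×1!) = 1/24
Σ = 1/24  ⇒  CG² = 192/5×(1/24)² = 1/15
CG = +√(1/15) = +0.258199

+0.258199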